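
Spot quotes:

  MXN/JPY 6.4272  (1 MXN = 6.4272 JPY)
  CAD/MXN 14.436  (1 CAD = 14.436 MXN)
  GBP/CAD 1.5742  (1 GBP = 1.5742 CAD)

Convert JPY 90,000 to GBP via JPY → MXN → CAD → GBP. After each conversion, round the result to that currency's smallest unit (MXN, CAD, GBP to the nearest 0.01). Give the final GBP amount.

GBP 616.19

JPY 90,000 ÷ 6.4272 = MXN 14,002.99
MXN 14,002.99 ÷ 14.436 = CAD 970.00
CAD 970.00 ÷ 1.5742 = GBP 616.19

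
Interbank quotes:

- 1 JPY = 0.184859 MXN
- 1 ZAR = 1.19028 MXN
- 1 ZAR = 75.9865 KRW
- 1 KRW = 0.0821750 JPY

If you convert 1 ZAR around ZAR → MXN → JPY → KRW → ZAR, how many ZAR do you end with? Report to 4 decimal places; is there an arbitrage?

1.0312 (arbitrage exists)

Around ZAR → MXN → JPY → KRW → ZAR: 1 × 1.19028 ÷ 0.184859 ÷ 0.0821750 ÷ 75.9865 = 1.031175
Product > 1; profitable direction is ZAR → MXN → JPY → KRW → ZAR.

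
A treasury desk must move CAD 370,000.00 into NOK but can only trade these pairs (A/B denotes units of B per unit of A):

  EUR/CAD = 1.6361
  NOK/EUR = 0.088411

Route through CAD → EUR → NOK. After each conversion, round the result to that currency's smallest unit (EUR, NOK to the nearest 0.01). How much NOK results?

CAD 370,000.00 ÷ 1.6361 = EUR 226,147.55
EUR 226,147.55 ÷ 0.088411 = NOK 2,557,911.91

NOK 2,557,911.91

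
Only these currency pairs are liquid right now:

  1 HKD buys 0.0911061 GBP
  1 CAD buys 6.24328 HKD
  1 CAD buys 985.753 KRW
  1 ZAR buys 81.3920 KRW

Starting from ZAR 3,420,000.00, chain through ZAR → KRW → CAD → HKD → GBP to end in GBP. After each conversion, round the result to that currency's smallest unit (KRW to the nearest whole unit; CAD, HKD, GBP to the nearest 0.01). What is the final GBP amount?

GBP 160,620.13

ZAR 3,420,000.00 × 81.3920 = KRW 278,360,640
KRW 278,360,640 ÷ 985.753 = CAD 282,383.76
CAD 282,383.76 × 6.24328 = HKD 1,763,000.88
HKD 1,763,000.88 × 0.0911061 = GBP 160,620.13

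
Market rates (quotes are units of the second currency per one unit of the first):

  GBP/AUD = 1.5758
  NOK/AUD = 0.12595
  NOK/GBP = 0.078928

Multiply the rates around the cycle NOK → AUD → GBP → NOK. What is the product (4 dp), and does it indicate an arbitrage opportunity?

Around NOK → AUD → GBP → NOK: 1 × 0.12595 ÷ 1.5758 ÷ 0.078928 = 1.012665
Product > 1; profitable direction is NOK → AUD → GBP → NOK.

1.0127 (arbitrage exists)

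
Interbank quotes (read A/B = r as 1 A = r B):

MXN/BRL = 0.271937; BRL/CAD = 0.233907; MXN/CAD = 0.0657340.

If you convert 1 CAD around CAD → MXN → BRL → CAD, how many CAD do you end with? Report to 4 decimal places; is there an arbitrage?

0.9677 (arbitrage exists)

Around CAD → MXN → BRL → CAD: 1 ÷ 0.0657340 × 0.271937 × 0.233907 = 0.967657
Product < 1; profitable direction is CAD → BRL → MXN → CAD.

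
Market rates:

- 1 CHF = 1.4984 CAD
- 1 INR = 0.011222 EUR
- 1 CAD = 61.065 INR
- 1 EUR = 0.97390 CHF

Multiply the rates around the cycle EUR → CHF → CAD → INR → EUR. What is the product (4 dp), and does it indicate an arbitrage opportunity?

1.0000 (no arbitrage)

Around EUR → CHF → CAD → INR → EUR: 1 × 0.97390 × 1.4984 × 61.065 × 0.011222 = 1.000011
Product ≈ 1 (deviation 0.001%, within rounding noise).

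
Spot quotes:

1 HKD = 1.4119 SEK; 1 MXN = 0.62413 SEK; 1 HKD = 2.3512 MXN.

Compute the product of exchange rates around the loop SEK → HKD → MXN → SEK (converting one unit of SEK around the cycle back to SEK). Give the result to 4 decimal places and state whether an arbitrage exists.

Around SEK → HKD → MXN → SEK: 1 ÷ 1.4119 × 2.3512 × 0.62413 = 1.039347
Product > 1; profitable direction is SEK → HKD → MXN → SEK.

1.0393 (arbitrage exists)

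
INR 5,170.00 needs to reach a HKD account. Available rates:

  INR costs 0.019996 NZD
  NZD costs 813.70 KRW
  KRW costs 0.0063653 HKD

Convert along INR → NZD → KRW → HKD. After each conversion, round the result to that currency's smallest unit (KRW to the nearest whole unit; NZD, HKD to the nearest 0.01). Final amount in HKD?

INR 5,170.00 × 0.019996 = NZD 103.38
NZD 103.38 × 813.70 = KRW 84,120
KRW 84,120 × 0.0063653 = HKD 535.45

HKD 535.45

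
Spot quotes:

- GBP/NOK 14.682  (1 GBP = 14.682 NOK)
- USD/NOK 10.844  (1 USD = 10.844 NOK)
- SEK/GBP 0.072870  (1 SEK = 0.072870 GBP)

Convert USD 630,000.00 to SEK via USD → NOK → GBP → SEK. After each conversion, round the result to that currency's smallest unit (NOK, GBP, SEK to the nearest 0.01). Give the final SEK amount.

SEK 6,385,517.09

USD 630,000.00 × 10.844 = NOK 6,831,720.00
NOK 6,831,720.00 ÷ 14.682 = GBP 465,312.63
GBP 465,312.63 ÷ 0.072870 = SEK 6,385,517.09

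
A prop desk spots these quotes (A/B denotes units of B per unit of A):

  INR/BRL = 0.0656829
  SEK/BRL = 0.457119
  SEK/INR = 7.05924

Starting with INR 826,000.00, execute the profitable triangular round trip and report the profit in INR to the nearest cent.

Profit: INR 11,839.90

Profitable loop is INR → BRL → SEK → INR:
INR 826,000.00 × 0.0656829 = BRL 54,254.08
BRL 54,254.08 ÷ 0.457119 = SEK 118,686.98
SEK 118,686.98 × 7.05924 = INR 837,839.90
Profit = INR 837,839.90 − INR 826,000.00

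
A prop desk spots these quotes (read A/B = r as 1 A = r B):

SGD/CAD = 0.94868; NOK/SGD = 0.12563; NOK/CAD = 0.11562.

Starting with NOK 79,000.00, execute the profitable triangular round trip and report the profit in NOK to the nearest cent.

Profitable loop is NOK → SGD → CAD → NOK:
NOK 79,000.00 × 0.12563 = SGD 9,924.77
SGD 9,924.77 × 0.94868 = CAD 9,415.43
CAD 9,415.43 ÷ 0.11562 = NOK 81,434.27
Profit = NOK 81,434.27 − NOK 79,000.00

Profit: NOK 2,434.27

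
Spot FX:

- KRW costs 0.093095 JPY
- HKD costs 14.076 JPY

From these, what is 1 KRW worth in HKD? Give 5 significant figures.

1 KRW × 0.093095 = 0.093095 JPY
0.093095 JPY ÷ 14.076 = 0.00661374 HKD

KRW/HKD = 0.0066137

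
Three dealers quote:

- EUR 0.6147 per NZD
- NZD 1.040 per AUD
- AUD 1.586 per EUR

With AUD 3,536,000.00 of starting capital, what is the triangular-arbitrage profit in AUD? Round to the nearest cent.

Profit: AUD 49,188.48

Profitable loop is AUD → NZD → EUR → AUD:
AUD 3,536,000.00 × 1.040 = NZD 3,677,440.00
NZD 3,677,440.00 × 0.6147 = EUR 2,260,522.37
EUR 2,260,522.37 × 1.586 = AUD 3,585,188.48
Profit = AUD 3,585,188.48 − AUD 3,536,000.00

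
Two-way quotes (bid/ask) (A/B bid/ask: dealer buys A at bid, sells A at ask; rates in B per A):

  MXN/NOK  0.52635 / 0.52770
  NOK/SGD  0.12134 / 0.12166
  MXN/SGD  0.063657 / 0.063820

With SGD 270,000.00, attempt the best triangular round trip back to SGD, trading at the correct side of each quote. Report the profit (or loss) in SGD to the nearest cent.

Best loop SGD → MXN → NOK → SGD:
SGD 270,000.00 ÷ 0.063820 (buy MXN at ask) = MXN 4,230,648.70
MXN 4,230,648.70 × 0.52635 (sell MXN at bid) = NOK 2,226,801.94
NOK 2,226,801.94 × 0.12134 (sell NOK at bid) = SGD 270,200.15

Net profit: SGD 200.15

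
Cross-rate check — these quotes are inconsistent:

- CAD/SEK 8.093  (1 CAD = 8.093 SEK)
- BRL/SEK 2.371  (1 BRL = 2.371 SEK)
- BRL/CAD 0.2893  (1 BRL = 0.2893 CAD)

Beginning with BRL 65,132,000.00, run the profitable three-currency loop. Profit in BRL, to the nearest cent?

Profit: BRL 826,078.33

Profitable loop is BRL → SEK → CAD → BRL:
BRL 65,132,000.00 × 2.371 = SEK 154,427,972.00
SEK 154,427,972.00 ÷ 8.093 = CAD 19,081,672.06
CAD 19,081,672.06 ÷ 0.2893 = BRL 65,958,078.33
Profit = BRL 65,958,078.33 − BRL 65,132,000.00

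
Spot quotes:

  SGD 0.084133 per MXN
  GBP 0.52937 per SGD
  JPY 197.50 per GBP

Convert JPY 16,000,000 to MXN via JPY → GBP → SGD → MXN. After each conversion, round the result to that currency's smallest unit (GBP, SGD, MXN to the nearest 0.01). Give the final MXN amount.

JPY 16,000,000 ÷ 197.50 = GBP 81,012.66
GBP 81,012.66 ÷ 0.52937 = SGD 153,035.99
SGD 153,035.99 ÷ 0.084133 = MXN 1,818,976.98

MXN 1,818,976.98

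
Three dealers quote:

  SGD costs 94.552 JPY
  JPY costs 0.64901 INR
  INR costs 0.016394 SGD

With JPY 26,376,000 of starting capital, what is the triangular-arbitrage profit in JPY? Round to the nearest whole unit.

Profitable loop is JPY → INR → SGD → JPY:
JPY 26,376,000 × 0.64901 = INR 17,118,287.76
INR 17,118,287.76 × 0.016394 = SGD 280,637.21
SGD 280,637.21 × 94.552 = JPY 26,534,809
Profit = JPY 26,534,809 − JPY 26,376,000

Profit: JPY 158,809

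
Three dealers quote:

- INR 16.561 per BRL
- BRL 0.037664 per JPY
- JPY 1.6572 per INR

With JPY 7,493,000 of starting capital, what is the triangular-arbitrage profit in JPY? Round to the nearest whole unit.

Profitable loop is JPY → BRL → INR → JPY:
JPY 7,493,000 × 0.037664 = BRL 282,216.35
BRL 282,216.35 × 16.561 = INR 4,673,785.01
INR 4,673,785.01 × 1.6572 = JPY 7,745,397
Profit = JPY 7,745,397 − JPY 7,493,000

Profit: JPY 252,397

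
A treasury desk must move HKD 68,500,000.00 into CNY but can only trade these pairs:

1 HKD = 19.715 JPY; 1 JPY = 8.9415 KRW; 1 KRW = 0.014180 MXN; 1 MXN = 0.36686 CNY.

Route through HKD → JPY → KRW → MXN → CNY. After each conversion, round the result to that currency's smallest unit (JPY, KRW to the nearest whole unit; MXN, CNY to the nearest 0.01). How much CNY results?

CNY 62,816,585.57

HKD 68,500,000.00 × 19.715 = JPY 1,350,477,500
JPY 1,350,477,500 × 8.9415 = KRW 12,075,294,566
KRW 12,075,294,566 × 0.014180 = MXN 171,227,676.95
MXN 171,227,676.95 × 0.36686 = CNY 62,816,585.57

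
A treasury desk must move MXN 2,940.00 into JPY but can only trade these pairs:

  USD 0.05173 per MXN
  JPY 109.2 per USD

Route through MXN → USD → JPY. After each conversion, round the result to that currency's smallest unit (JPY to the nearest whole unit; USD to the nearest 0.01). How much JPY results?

JPY 16,608

MXN 2,940.00 × 0.05173 = USD 152.09
USD 152.09 × 109.2 = JPY 16,608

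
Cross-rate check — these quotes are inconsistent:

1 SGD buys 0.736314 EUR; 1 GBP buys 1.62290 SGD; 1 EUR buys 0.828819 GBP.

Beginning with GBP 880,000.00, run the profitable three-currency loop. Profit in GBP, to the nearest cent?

Profitable loop is GBP → EUR → SGD → GBP:
GBP 880,000.00 ÷ 0.828819 = EUR 1,061,751.72
EUR 1,061,751.72 ÷ 0.736314 = SGD 1,441,982.25
SGD 1,441,982.25 ÷ 1.62290 = GBP 888,521.94
Profit = GBP 888,521.94 − GBP 880,000.00

Profit: GBP 8,521.94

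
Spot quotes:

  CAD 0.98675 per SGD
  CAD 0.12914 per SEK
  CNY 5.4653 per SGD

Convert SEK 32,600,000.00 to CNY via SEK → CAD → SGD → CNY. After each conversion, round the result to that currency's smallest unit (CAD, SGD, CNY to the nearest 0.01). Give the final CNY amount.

CNY 23,317,675.45

SEK 32,600,000.00 × 0.12914 = CAD 4,209,964.00
CAD 4,209,964.00 ÷ 0.98675 = SGD 4,266,495.06
SGD 4,266,495.06 × 5.4653 = CNY 23,317,675.45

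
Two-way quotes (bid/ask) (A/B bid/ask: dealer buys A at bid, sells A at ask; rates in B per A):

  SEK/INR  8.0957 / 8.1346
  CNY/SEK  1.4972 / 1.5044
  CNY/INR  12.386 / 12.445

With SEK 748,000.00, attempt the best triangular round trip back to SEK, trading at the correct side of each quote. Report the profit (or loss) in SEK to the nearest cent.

Net profit: SEK 9,064.96

Best loop SEK → CNY → INR → SEK:
SEK 748,000.00 ÷ 1.5044 (buy CNY at ask) = CNY 497,208.19
CNY 497,208.19 × 12.386 (sell CNY at bid) = INR 6,158,420.63
INR 6,158,420.63 ÷ 8.1346 (buy SEK at ask) = SEK 757,064.96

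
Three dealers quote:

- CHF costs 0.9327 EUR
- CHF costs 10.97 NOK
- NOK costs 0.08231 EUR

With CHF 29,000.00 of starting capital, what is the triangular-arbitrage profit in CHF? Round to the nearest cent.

Profitable loop is CHF → EUR → NOK → CHF:
CHF 29,000.00 × 0.9327 = EUR 27,048.30
EUR 27,048.30 ÷ 0.08231 = NOK 328,614.99
NOK 328,614.99 ÷ 10.97 = CHF 29,955.79
Profit = CHF 29,955.79 − CHF 29,000.00

Profit: CHF 955.79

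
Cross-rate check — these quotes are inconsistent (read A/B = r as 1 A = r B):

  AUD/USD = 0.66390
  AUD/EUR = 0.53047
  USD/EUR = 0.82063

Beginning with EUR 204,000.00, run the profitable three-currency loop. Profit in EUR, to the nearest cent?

Profitable loop is EUR → AUD → USD → EUR:
EUR 204,000.00 ÷ 0.53047 = AUD 384,564.63
AUD 384,564.63 × 0.66390 = USD 255,312.46
USD 255,312.46 × 0.82063 = EUR 209,517.06
Profit = EUR 209,517.06 − EUR 204,000.00

Profit: EUR 5,517.06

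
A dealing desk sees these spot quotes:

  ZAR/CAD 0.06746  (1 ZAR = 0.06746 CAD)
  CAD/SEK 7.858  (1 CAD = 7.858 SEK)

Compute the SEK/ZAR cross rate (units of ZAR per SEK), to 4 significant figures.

SEK/ZAR = 1.886

1 SEK ÷ 7.858 = 0.127259 CAD
0.127259 CAD ÷ 0.06746 = 1.88643 ZAR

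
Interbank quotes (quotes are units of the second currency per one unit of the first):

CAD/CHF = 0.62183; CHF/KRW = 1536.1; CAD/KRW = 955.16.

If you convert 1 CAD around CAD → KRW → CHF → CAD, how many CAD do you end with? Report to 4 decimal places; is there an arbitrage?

1.0000 (no arbitrage)

Around CAD → KRW → CHF → CAD: 1 × 955.16 ÷ 1536.1 ÷ 0.62183 = 0.999965
Product ≈ 1 (deviation 0.003%, within rounding noise).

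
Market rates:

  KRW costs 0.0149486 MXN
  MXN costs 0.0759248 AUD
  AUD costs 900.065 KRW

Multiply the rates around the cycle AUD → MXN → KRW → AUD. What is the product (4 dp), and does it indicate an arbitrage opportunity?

0.9789 (arbitrage exists)

Around AUD → MXN → KRW → AUD: 1 ÷ 0.0759248 ÷ 0.0149486 ÷ 900.065 = 0.978908
Product < 1; profitable direction is AUD → KRW → MXN → AUD.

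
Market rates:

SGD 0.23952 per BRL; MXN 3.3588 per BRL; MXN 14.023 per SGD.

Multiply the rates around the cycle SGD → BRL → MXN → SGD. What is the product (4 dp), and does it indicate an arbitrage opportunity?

Around SGD → BRL → MXN → SGD: 1 ÷ 0.23952 × 3.3588 ÷ 14.023 = 1.000003
Product ≈ 1 (deviation 0.000%, within rounding noise).

1.0000 (no arbitrage)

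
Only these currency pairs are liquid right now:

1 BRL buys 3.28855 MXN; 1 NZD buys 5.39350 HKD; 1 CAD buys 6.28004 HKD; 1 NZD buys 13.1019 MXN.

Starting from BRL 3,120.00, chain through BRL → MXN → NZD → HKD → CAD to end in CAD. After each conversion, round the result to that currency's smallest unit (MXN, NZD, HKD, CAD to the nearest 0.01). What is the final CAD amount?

CAD 672.56

BRL 3,120.00 × 3.28855 = MXN 10,260.28
MXN 10,260.28 ÷ 13.1019 = NZD 783.11
NZD 783.11 × 5.39350 = HKD 4,223.70
HKD 4,223.70 ÷ 6.28004 = CAD 672.56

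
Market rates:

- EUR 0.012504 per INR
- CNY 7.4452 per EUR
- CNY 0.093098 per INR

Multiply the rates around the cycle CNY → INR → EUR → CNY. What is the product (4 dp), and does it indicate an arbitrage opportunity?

1.0000 (no arbitrage)

Around CNY → INR → EUR → CNY: 1 ÷ 0.093098 × 0.012504 × 7.4452 = 0.999965
Product ≈ 1 (deviation 0.003%, within rounding noise).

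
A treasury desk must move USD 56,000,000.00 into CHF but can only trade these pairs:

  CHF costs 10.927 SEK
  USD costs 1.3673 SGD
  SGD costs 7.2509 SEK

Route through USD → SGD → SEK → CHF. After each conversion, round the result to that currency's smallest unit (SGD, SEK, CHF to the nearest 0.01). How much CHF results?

USD 56,000,000.00 × 1.3673 = SGD 76,568,800.00
SGD 76,568,800.00 × 7.2509 = SEK 555,192,711.92
SEK 555,192,711.92 ÷ 10.927 = CHF 50,809,253.40

CHF 50,809,253.40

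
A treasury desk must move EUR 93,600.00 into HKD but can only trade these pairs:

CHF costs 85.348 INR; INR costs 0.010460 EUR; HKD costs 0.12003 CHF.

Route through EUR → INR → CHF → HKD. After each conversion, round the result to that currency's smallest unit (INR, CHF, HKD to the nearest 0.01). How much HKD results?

EUR 93,600.00 ÷ 0.010460 = INR 8,948,374.76
INR 8,948,374.76 ÷ 85.348 = CHF 104,845.75
CHF 104,845.75 ÷ 0.12003 = HKD 873,496.21

HKD 873,496.21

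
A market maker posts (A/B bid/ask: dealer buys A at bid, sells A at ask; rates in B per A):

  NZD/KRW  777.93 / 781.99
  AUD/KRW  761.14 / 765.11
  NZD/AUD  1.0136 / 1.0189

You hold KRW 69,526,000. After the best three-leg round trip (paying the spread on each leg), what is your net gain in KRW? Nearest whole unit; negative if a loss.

Net result: KRW -146,315 (no profitable arbitrage after spreads)

Best loop KRW → AUD → NZD → KRW:
KRW 69,526,000 ÷ 765.11 (buy AUD at ask) = AUD 90,870.59
AUD 90,870.59 ÷ 1.0189 (buy NZD at ask) = NZD 89,185.00
NZD 89,185.00 × 777.93 (sell NZD at bid) = KRW 69,379,685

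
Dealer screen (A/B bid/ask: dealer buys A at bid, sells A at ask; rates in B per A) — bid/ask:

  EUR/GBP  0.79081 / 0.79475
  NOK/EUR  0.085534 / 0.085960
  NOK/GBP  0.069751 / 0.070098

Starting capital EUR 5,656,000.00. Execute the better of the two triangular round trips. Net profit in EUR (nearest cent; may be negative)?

Net profit: EUR 118,746.12

Best loop EUR → NOK → GBP → EUR:
EUR 5,656,000.00 ÷ 0.085960 (buy NOK at ask) = NOK 65,798,045.60
NOK 65,798,045.60 × 0.069751 (sell NOK at bid) = GBP 4,589,479.48
GBP 4,589,479.48 ÷ 0.79475 (buy EUR at ask) = EUR 5,774,746.12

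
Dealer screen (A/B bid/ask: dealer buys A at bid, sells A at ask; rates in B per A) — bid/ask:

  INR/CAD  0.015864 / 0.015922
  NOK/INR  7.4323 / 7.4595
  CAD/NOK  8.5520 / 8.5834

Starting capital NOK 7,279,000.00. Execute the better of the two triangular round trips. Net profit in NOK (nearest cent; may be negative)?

Best loop NOK → INR → CAD → NOK:
NOK 7,279,000.00 × 7.4323 (sell NOK at bid) = INR 54,099,711.70
INR 54,099,711.70 × 0.015864 (sell INR at bid) = CAD 858,237.83
CAD 858,237.83 × 8.5520 (sell CAD at bid) = NOK 7,339,649.89

Net profit: NOK 60,649.89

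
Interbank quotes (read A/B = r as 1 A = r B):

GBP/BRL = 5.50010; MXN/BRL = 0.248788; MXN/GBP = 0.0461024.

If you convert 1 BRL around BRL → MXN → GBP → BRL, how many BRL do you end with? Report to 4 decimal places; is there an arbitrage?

1.0192 (arbitrage exists)

Around BRL → MXN → GBP → BRL: 1 ÷ 0.248788 × 0.0461024 × 5.50010 = 1.019212
Product > 1; profitable direction is BRL → MXN → GBP → BRL.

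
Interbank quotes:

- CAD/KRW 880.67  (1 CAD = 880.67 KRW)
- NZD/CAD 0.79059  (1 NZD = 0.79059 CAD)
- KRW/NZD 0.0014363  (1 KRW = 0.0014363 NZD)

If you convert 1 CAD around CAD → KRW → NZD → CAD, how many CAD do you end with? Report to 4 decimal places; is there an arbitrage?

Around CAD → KRW → NZD → CAD: 1 × 880.67 × 0.0014363 × 0.79059 = 1.000022
Product ≈ 1 (deviation 0.002%, within rounding noise).

1.0000 (no arbitrage)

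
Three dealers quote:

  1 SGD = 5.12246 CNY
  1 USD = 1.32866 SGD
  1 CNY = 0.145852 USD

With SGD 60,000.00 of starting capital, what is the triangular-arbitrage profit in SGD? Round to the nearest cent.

Profit: SGD 443.06

Profitable loop is SGD → USD → CNY → SGD:
SGD 60,000.00 ÷ 1.32866 = USD 45,158.28
USD 45,158.28 ÷ 0.145852 = CNY 309,617.14
CNY 309,617.14 ÷ 5.12246 = SGD 60,443.06
Profit = SGD 60,443.06 − SGD 60,000.00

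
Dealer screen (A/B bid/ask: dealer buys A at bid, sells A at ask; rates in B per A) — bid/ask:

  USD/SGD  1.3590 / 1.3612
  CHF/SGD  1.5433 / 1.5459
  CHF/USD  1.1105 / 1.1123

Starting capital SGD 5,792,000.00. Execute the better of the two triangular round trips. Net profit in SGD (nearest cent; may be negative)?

Best loop SGD → USD → CHF → SGD:
SGD 5,792,000.00 ÷ 1.3612 (buy USD at ask) = USD 4,255,069.06
USD 4,255,069.06 ÷ 1.1123 (buy CHF at ask) = CHF 3,825,468.90
CHF 3,825,468.90 × 1.5433 (sell CHF at bid) = SGD 5,903,846.15

Net profit: SGD 111,846.15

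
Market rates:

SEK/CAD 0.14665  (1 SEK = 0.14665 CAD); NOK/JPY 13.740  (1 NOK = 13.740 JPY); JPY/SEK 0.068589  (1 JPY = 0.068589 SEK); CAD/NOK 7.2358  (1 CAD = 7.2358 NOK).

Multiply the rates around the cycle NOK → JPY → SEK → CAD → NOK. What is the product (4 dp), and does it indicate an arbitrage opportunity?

1.0000 (no arbitrage)

Around NOK → JPY → SEK → CAD → NOK: 1 × 13.740 × 0.068589 × 0.14665 × 7.2358 = 1.000023
Product ≈ 1 (deviation 0.002%, within rounding noise).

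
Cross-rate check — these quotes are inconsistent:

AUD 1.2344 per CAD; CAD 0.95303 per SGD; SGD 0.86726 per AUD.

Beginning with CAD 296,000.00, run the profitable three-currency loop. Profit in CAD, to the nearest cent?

Profitable loop is CAD → AUD → SGD → CAD:
CAD 296,000.00 × 1.2344 = AUD 365,382.40
AUD 365,382.40 × 0.86726 = SGD 316,881.54
SGD 316,881.54 × 0.95303 = CAD 301,997.61
Profit = CAD 301,997.61 − CAD 296,000.00

Profit: CAD 5,997.61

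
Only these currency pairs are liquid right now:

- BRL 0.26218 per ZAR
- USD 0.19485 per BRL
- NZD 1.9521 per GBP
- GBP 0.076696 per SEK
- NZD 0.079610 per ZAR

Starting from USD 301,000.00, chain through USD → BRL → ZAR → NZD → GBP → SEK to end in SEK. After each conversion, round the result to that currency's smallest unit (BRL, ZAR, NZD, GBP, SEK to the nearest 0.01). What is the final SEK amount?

SEK 3,132,992.59

USD 301,000.00 ÷ 0.19485 = BRL 1,544,778.03
BRL 1,544,778.03 ÷ 0.26218 = ZAR 5,892,051.38
ZAR 5,892,051.38 × 0.079610 = NZD 469,066.21
NZD 469,066.21 ÷ 1.9521 = GBP 240,288.00
GBP 240,288.00 ÷ 0.076696 = SEK 3,132,992.59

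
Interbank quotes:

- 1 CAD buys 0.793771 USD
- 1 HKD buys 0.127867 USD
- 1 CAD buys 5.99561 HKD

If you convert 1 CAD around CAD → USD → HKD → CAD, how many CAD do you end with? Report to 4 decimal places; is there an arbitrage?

Around CAD → USD → HKD → CAD: 1 × 0.793771 ÷ 0.127867 ÷ 5.99561 = 1.035389
Product > 1; profitable direction is CAD → USD → HKD → CAD.

1.0354 (arbitrage exists)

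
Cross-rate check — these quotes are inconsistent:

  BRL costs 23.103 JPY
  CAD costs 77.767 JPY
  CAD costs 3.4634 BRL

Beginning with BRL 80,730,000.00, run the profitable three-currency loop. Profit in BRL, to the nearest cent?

Profit: BRL 2,333,578.58

Profitable loop is BRL → JPY → CAD → BRL:
BRL 80,730,000.00 × 23.103 = JPY 1,865,105,190
JPY 1,865,105,190 ÷ 77.767 = CAD 23,983,247.26
CAD 23,983,247.26 × 3.4634 = BRL 83,063,578.58
Profit = BRL 83,063,578.58 − BRL 80,730,000.00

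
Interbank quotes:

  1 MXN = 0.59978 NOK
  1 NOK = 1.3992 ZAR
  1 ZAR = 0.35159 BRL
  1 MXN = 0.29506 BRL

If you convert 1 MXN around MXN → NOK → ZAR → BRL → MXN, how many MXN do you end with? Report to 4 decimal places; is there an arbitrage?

1.0000 (no arbitrage)

Around MXN → NOK → ZAR → BRL → MXN: 1 × 0.59978 × 1.3992 × 0.35159 ÷ 0.29506 = 0.999995
Product ≈ 1 (deviation 0.000%, within rounding noise).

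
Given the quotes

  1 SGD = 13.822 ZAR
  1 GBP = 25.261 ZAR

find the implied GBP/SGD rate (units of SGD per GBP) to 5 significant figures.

GBP/SGD = 1.8276

1 GBP × 25.261 = 25.261 ZAR
25.261 ZAR ÷ 13.822 = 1.82759 SGD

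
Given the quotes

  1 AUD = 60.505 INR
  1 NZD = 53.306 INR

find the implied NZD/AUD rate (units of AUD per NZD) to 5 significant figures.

NZD/AUD = 0.88102

1 NZD × 53.306 = 53.306 INR
53.306 INR ÷ 60.505 = 0.881018 AUD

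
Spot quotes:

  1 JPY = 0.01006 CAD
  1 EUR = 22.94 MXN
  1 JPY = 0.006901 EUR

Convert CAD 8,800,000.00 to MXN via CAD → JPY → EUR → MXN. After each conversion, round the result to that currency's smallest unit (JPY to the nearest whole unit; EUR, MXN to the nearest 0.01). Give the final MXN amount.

CAD 8,800,000.00 ÷ 0.01006 = JPY 874,751,491
JPY 874,751,491 × 0.006901 = EUR 6,036,660.04
EUR 6,036,660.04 × 22.94 = MXN 138,480,981.32

MXN 138,480,981.32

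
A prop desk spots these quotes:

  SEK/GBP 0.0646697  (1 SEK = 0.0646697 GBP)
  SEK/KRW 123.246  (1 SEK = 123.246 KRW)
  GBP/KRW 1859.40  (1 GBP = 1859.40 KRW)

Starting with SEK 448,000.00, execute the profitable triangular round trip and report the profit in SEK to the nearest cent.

Profit: SEK 11,173.88

Profitable loop is SEK → KRW → GBP → SEK:
SEK 448,000.00 × 123.246 = KRW 55,214,208
KRW 55,214,208 ÷ 1859.40 = GBP 29,694.64
GBP 29,694.64 ÷ 0.0646697 = SEK 459,173.88
Profit = SEK 459,173.88 − SEK 448,000.00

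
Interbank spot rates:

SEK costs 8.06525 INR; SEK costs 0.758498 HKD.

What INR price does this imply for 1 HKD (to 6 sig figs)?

HKD/INR = 10.6332

1 HKD ÷ 0.758498 = 1.3184 SEK
1.3184 SEK × 8.06525 = 10.6332 INR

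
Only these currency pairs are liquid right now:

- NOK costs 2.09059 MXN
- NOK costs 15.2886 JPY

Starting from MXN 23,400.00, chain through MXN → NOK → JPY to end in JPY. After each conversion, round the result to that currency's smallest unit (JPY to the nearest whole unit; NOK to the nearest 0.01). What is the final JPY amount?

MXN 23,400.00 ÷ 2.09059 = NOK 11,193.01
NOK 11,193.01 × 15.2886 = JPY 171,125

JPY 171,125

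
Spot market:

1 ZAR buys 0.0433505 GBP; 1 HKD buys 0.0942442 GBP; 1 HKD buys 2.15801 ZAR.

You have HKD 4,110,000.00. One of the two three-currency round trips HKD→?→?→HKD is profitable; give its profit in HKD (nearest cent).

Profit: HKD 30,462.83

Profitable loop is HKD → GBP → ZAR → HKD:
HKD 4,110,000.00 × 0.0942442 = GBP 387,343.66
GBP 387,343.66 ÷ 0.0433505 = ZAR 8,935,160.19
ZAR 8,935,160.19 ÷ 2.15801 = HKD 4,140,462.83
Profit = HKD 4,140,462.83 − HKD 4,110,000.00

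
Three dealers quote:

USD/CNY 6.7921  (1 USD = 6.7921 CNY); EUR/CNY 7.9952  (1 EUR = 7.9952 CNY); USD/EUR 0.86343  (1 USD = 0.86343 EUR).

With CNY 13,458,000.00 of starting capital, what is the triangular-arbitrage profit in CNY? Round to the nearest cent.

Profitable loop is CNY → USD → EUR → CNY:
CNY 13,458,000.00 ÷ 6.7921 = USD 1,981,419.59
USD 1,981,419.59 × 0.86343 = EUR 1,710,817.12
EUR 1,710,817.12 × 7.9952 = CNY 13,678,325.01
Profit = CNY 13,678,325.01 − CNY 13,458,000.00

Profit: CNY 220,325.01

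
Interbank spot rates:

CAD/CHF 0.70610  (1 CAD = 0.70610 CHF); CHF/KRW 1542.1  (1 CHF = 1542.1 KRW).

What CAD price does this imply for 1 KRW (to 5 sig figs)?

1 KRW ÷ 1542.1 = 0.000648466 CHF
0.000648466 CHF ÷ 0.70610 = 0.000918378 CAD

KRW/CAD = 0.00091838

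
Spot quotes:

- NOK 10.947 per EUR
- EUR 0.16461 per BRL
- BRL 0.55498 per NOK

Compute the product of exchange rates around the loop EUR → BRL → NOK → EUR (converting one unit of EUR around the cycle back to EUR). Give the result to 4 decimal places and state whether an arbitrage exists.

0.9999 (no arbitrage)

Around EUR → BRL → NOK → EUR: 1 ÷ 0.16461 ÷ 0.55498 ÷ 10.947 = 0.999934
Product ≈ 1 (deviation 0.007%, within rounding noise).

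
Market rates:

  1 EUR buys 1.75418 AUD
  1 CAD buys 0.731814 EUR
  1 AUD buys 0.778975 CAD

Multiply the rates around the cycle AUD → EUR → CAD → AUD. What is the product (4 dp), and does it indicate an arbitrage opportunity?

1.0000 (no arbitrage)

Around AUD → EUR → CAD → AUD: 1 ÷ 1.75418 ÷ 0.731814 ÷ 0.778975 = 1.000004
Product ≈ 1 (deviation 0.000%, within rounding noise).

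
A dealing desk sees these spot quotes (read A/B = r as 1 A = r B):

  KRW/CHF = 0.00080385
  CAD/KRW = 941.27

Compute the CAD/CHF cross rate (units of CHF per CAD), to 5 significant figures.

1 CAD × 941.27 = 941.27 KRW
941.27 KRW × 0.00080385 = 0.75664 CHF

CAD/CHF = 0.75664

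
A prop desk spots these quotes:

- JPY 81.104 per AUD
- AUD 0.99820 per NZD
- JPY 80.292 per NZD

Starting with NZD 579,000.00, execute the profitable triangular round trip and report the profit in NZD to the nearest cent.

Profitable loop is NZD → AUD → JPY → NZD:
NZD 579,000.00 × 0.99820 = AUD 577,957.80
AUD 577,957.80 × 81.104 = JPY 46,874,689
JPY 46,874,689 ÷ 80.292 = NZD 583,802.74
Profit = NZD 583,802.74 − NZD 579,000.00

Profit: NZD 4,802.74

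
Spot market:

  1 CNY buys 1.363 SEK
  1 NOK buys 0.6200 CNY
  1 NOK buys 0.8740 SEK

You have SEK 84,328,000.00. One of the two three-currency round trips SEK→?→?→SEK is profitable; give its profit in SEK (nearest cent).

Profit: SEK 2,887,904.20

Profitable loop is SEK → CNY → NOK → SEK:
SEK 84,328,000.00 ÷ 1.363 = CNY 61,869,405.72
CNY 61,869,405.72 ÷ 0.6200 = NOK 99,789,364.07
NOK 99,789,364.07 × 0.8740 = SEK 87,215,904.20
Profit = SEK 87,215,904.20 − SEK 84,328,000.00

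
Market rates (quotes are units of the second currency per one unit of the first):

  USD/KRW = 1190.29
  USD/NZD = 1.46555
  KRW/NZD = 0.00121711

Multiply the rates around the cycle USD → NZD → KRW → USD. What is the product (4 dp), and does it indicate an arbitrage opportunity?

1.0116 (arbitrage exists)

Around USD → NZD → KRW → USD: 1 × 1.46555 ÷ 0.00121711 ÷ 1190.29 = 1.011621
Product > 1; profitable direction is USD → NZD → KRW → USD.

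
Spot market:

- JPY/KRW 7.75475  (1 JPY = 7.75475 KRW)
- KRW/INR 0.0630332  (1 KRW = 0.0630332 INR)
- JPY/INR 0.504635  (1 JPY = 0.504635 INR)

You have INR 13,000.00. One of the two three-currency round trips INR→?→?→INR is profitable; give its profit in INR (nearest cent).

Profit: INR 420.96

Profitable loop is INR → KRW → JPY → INR:
INR 13,000.00 ÷ 0.0630332 = KRW 206,241
KRW 206,241 ÷ 7.75475 = JPY 26,595
JPY 26,595 × 0.504635 = INR 13,420.96
Profit = INR 13,420.96 − INR 13,000.00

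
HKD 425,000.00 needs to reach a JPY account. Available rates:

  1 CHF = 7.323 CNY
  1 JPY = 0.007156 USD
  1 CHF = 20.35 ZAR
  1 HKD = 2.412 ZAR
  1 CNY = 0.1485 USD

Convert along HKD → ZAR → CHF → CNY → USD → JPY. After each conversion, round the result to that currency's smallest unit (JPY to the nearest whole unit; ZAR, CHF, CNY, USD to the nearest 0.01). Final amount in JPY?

HKD 425,000.00 × 2.412 = ZAR 1,025,100.00
ZAR 1,025,100.00 ÷ 20.35 = CHF 50,373.46
CHF 50,373.46 × 7.323 = CNY 368,884.85
CNY 368,884.85 × 0.1485 = USD 54,779.40
USD 54,779.40 ÷ 0.007156 = JPY 7,655,031

JPY 7,655,031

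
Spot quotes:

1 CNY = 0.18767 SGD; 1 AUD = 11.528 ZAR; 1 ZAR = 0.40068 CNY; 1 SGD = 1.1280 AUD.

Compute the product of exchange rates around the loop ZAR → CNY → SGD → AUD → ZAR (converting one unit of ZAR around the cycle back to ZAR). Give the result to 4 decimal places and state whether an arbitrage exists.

0.9778 (arbitrage exists)

Around ZAR → CNY → SGD → AUD → ZAR: 1 × 0.40068 × 0.18767 × 1.1280 × 11.528 = 0.977813
Product < 1; profitable direction is ZAR → AUD → SGD → CNY → ZAR.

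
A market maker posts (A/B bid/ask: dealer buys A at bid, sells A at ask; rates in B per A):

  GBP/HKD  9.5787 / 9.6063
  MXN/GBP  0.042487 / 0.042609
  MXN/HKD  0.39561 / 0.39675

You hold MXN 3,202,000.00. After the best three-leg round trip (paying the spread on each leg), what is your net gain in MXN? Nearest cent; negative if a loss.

Net profit: MXN 82,483.09

Best loop MXN → GBP → HKD → MXN:
MXN 3,202,000.00 × 0.042487 (sell MXN at bid) = GBP 136,043.37
GBP 136,043.37 × 9.5787 (sell GBP at bid) = HKD 1,303,118.67
HKD 1,303,118.67 ÷ 0.39675 (buy MXN at ask) = MXN 3,284,483.09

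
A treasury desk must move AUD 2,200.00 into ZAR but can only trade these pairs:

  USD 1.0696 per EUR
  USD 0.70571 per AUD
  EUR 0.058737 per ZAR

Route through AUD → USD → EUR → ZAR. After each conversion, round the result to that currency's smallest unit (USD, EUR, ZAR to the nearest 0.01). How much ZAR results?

ZAR 24,712.36

AUD 2,200.00 × 0.70571 = USD 1,552.56
USD 1,552.56 ÷ 1.0696 = EUR 1,451.53
EUR 1,451.53 ÷ 0.058737 = ZAR 24,712.36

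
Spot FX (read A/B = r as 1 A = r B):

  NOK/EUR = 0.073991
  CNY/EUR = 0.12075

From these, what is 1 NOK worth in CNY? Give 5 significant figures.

1 NOK × 0.073991 = 0.073991 EUR
0.073991 EUR ÷ 0.12075 = 0.612762 CNY

NOK/CNY = 0.61276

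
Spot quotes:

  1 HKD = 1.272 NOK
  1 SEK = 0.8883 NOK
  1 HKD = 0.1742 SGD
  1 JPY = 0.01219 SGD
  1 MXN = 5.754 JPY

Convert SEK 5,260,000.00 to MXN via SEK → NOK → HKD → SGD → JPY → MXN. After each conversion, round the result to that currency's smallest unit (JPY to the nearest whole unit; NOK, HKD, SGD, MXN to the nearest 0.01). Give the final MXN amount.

MXN 9,122,899.20

SEK 5,260,000.00 × 0.8883 = NOK 4,672,458.00
NOK 4,672,458.00 ÷ 1.272 = HKD 3,673,316.04
HKD 3,673,316.04 × 0.1742 = SGD 639,891.65
SGD 639,891.65 ÷ 0.01219 = JPY 52,493,162
JPY 52,493,162 ÷ 5.754 = MXN 9,122,899.20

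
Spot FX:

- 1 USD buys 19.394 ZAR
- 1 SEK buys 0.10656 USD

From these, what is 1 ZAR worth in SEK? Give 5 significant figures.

1 ZAR ÷ 19.394 = 0.0515623 USD
0.0515623 USD ÷ 0.10656 = 0.483881 SEK

ZAR/SEK = 0.48388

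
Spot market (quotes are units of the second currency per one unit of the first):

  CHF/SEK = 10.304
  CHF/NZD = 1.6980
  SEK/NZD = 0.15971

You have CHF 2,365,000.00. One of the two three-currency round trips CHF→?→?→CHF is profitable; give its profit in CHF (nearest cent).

Profitable loop is CHF → NZD → SEK → CHF:
CHF 2,365,000.00 × 1.6980 = NZD 4,015,770.00
NZD 4,015,770.00 ÷ 0.15971 = SEK 25,144,136.25
SEK 25,144,136.25 ÷ 10.304 = CHF 2,440,230.61
Profit = CHF 2,440,230.61 − CHF 2,365,000.00

Profit: CHF 75,230.61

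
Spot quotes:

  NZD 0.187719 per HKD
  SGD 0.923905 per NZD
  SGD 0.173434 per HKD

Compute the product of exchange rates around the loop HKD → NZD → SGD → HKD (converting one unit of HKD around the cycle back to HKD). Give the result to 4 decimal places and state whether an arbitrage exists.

1.0000 (no arbitrage)

Around HKD → NZD → SGD → HKD: 1 × 0.187719 × 0.923905 ÷ 0.173434 = 1.000003
Product ≈ 1 (deviation 0.000%, within rounding noise).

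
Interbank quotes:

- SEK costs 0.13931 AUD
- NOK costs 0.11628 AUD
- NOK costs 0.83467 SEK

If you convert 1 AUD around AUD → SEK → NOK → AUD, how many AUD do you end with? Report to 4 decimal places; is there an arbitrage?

1.0000 (no arbitrage)

Around AUD → SEK → NOK → AUD: 1 ÷ 0.13931 ÷ 0.83467 × 0.11628 = 1.000018
Product ≈ 1 (deviation 0.002%, within rounding noise).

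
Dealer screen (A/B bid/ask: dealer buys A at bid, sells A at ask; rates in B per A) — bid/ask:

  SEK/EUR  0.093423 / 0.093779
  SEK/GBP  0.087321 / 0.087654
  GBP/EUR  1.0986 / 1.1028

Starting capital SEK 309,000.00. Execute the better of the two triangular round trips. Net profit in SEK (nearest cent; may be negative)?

Best loop SEK → GBP → EUR → SEK:
SEK 309,000.00 × 0.087321 (sell SEK at bid) = GBP 26,982.19
GBP 26,982.19 × 1.0986 (sell GBP at bid) = EUR 29,642.63
EUR 29,642.63 ÷ 0.093779 (buy SEK at ask) = SEK 316,090.31

Net profit: SEK 7,090.31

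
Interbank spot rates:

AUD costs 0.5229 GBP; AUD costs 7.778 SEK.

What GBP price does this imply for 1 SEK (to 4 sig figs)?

1 SEK ÷ 7.778 = 0.128568 AUD
0.128568 AUD × 0.5229 = 0.0672281 GBP

SEK/GBP = 0.06723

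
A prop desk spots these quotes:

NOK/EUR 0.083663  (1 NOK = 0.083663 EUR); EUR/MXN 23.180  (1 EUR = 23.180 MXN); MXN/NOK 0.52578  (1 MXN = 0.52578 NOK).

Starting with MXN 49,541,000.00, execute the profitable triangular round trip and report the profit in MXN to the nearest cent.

Profitable loop is MXN → NOK → EUR → MXN:
MXN 49,541,000.00 × 0.52578 = NOK 26,047,666.98
NOK 26,047,666.98 × 0.083663 = EUR 2,179,225.96
EUR 2,179,225.96 × 23.180 = MXN 50,514,457.81
Profit = MXN 50,514,457.81 − MXN 49,541,000.00

Profit: MXN 973,457.81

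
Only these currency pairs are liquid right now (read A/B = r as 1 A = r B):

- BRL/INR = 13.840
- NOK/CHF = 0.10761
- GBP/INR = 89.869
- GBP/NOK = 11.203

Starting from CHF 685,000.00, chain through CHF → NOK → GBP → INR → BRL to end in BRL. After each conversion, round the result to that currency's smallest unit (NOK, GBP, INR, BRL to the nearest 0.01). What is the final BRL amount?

CHF 685,000.00 ÷ 0.10761 = NOK 6,365,579.41
NOK 6,365,579.41 ÷ 11.203 = GBP 568,203.11
GBP 568,203.11 × 89.869 = INR 51,063,845.29
INR 51,063,845.29 ÷ 13.840 = BRL 3,689,584.20

BRL 3,689,584.20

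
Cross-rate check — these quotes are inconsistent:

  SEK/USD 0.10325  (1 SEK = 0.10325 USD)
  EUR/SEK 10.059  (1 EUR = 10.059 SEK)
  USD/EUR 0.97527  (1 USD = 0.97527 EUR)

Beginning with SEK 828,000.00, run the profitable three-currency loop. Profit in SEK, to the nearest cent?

Profitable loop is SEK → USD → EUR → SEK:
SEK 828,000.00 × 0.10325 = USD 85,491.00
USD 85,491.00 × 0.97527 = EUR 83,376.81
EUR 83,376.81 × 10.059 = SEK 838,687.31
Profit = SEK 838,687.31 − SEK 828,000.00

Profit: SEK 10,687.31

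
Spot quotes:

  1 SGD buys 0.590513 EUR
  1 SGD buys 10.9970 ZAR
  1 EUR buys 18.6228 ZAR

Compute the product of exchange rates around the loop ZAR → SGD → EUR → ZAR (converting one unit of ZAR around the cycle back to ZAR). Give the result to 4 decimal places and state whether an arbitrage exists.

1.0000 (no arbitrage)

Around ZAR → SGD → EUR → ZAR: 1 ÷ 10.9970 × 0.590513 × 18.6228 = 1.000000
Product ≈ 1 (deviation 0.000%, within rounding noise).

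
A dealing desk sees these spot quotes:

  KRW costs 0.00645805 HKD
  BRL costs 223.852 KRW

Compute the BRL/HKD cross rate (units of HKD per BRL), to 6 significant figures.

BRL/HKD = 1.44565

1 BRL × 223.852 = 223.852 KRW
223.852 KRW × 0.00645805 = 1.44565 HKD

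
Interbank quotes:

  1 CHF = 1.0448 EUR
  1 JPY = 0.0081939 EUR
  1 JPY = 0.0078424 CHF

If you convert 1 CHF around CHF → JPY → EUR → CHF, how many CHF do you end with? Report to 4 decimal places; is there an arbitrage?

Around CHF → JPY → EUR → CHF: 1 ÷ 0.0078424 × 0.0081939 ÷ 1.0448 = 1.000020
Product ≈ 1 (deviation 0.002%, within rounding noise).

1.0000 (no arbitrage)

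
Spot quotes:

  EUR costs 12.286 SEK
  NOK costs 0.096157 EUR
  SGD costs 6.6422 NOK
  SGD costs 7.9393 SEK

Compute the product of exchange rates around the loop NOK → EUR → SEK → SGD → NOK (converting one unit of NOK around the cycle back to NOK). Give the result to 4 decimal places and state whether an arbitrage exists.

Around NOK → EUR → SEK → SGD → NOK: 1 × 0.096157 × 12.286 ÷ 7.9393 × 6.6422 = 0.988374
Product < 1; profitable direction is NOK → SGD → SEK → EUR → NOK.

0.9884 (arbitrage exists)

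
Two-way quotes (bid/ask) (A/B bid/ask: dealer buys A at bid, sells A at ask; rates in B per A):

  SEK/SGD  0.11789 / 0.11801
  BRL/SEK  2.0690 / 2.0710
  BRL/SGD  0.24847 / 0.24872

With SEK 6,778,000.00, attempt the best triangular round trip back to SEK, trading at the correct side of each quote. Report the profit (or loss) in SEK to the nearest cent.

Best loop SEK → BRL → SGD → SEK:
SEK 6,778,000.00 ÷ 2.0710 (buy BRL at ask) = BRL 3,272,815.07
BRL 3,272,815.07 × 0.24847 (sell BRL at bid) = SGD 813,196.36
SGD 813,196.36 ÷ 0.11801 (buy SEK at ask) = SEK 6,890,910.59

Net profit: SEK 112,910.59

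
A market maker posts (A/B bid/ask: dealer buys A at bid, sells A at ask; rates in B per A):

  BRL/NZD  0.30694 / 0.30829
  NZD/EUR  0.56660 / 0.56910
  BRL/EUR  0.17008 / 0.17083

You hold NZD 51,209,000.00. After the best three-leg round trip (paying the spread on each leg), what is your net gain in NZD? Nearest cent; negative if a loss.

Net profit: NZD 923,939.50

Best loop NZD → EUR → BRL → NZD:
NZD 51,209,000.00 × 0.56660 (sell NZD at bid) = EUR 29,015,019.40
EUR 29,015,019.40 ÷ 0.17083 (buy BRL at ask) = BRL 169,847,330.09
BRL 169,847,330.09 × 0.30694 (sell BRL at bid) = NZD 52,132,939.50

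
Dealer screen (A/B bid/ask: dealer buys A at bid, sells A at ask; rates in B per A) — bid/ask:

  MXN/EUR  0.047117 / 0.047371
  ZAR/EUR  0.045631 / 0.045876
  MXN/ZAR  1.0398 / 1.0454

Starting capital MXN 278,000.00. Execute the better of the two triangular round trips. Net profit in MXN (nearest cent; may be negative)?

Net profit: MXN 446.68

Best loop MXN → ZAR → EUR → MXN:
MXN 278,000.00 × 1.0398 (sell MXN at bid) = ZAR 289,064.40
ZAR 289,064.40 × 0.045631 (sell ZAR at bid) = EUR 13,190.30
EUR 13,190.30 ÷ 0.047371 (buy MXN at ask) = MXN 278,446.68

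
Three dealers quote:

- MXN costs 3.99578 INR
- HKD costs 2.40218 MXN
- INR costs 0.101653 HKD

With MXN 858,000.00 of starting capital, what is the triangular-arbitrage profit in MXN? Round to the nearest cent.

Profit: MXN 21,346.36

Profitable loop is MXN → HKD → INR → MXN:
MXN 858,000.00 ÷ 2.40218 = HKD 357,175.57
HKD 357,175.57 ÷ 0.101653 = INR 3,513,674.61
INR 3,513,674.61 ÷ 3.99578 = MXN 879,346.36
Profit = MXN 879,346.36 − MXN 858,000.00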